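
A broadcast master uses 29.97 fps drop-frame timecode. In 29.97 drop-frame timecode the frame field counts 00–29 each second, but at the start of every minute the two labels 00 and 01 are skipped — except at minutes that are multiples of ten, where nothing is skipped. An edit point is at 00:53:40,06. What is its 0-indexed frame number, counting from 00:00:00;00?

96510

As if non-drop at 30 labels/s: (0 × 3600 + 53 × 60 + 40) × 30 + 6 = 96606.
Minute boundaries passed: 53; those not divisible by 10: 53 − 5 = 48; dropped labels = 2 × 48 = 96.
Actual frame index = 96606 − 96 = 96510.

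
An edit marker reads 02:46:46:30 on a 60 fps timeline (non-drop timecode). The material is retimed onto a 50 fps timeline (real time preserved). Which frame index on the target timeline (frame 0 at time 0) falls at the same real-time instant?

Source frame index: (2×3600 + 46×60 + 46) × 60 + 30 = 600390.
Real time: 600390 / (60) = 20013/2 s.
Target frame: (20013/2) × (50) = 500325.

frame 500325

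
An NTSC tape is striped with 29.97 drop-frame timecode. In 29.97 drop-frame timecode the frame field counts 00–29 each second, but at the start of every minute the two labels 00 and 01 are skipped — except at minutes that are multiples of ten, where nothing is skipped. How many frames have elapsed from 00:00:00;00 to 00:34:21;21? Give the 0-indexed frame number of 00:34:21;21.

61789

As if non-drop at 30 labels/s: (0 × 3600 + 34 × 60 + 21) × 30 + 21 = 61851.
Minute boundaries passed: 34; those not divisible by 10: 34 − 3 = 31; dropped labels = 2 × 31 = 62.
Actual frame index = 61851 − 62 = 61789.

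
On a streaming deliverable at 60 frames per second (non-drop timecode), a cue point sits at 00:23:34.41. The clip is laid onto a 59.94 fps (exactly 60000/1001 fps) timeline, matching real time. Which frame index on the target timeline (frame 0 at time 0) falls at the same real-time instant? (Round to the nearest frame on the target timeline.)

frame 84796

Source frame index: (0×3600 + 23×60 + 34) × 60 + 41 = 84881.
Real time: 84881 / (60) = 84881/60 s.
Target frame: (84881/60) × (60000/1001) = 84881000/1001 ≈ 84796.204 → 84796.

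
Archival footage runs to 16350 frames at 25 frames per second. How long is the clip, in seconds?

Running time = 16350 / (25) = 654 s.

654 seconds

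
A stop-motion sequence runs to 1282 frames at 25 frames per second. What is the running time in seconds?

51.28 seconds

Running time = 1282 / (25) = 51.28 s.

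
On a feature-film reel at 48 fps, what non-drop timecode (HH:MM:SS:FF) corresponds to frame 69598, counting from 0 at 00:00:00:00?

00:24:09:46

69598 ÷ 48 = 1449 full seconds, remainder 46 frames.
1449 s = 0 h 24 min 9 s.
Timecode: 00:24:09:46.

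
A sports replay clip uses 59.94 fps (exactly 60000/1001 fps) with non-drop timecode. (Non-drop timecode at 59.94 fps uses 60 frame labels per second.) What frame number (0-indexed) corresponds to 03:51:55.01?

Total seconds to the label: (3 × 3600 + 51 × 60 + 55) = 13915.
Frame index = 13915 × 60 + 1 = 834901.

frame 834901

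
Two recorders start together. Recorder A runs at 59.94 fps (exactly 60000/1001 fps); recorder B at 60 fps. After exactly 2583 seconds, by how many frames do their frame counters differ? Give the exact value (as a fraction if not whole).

22140/143 frames

A emits 60000/1001 × 2583 = 22140000/143 frames; B emits 60 × 2583 = 154980.
Difference = 22140/143 frames (≈ 154.8252); B is ahead of A.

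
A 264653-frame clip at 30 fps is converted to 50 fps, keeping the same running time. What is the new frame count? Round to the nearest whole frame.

441088 frames

Frames at target rate = 264653 × (50) / (30) = 1323265/3 ≈ 441088.333.
Nearest whole frame: 441088.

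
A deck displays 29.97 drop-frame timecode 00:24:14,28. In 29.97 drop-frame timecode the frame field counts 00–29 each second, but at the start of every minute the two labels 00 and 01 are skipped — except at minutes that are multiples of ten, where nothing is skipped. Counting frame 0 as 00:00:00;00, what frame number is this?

As if non-drop at 30 labels/s: (0 × 3600 + 24 × 60 + 14) × 30 + 28 = 43648.
Minute boundaries passed: 24; those not divisible by 10: 24 − 2 = 22; dropped labels = 2 × 22 = 44.
Actual frame index = 43648 − 44 = 43604.

43604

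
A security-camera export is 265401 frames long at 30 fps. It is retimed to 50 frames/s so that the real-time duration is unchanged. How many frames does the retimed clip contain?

Target frames = source frames × (target rate / source rate) = 265401 × (50)/(30) = 265401 × 5/3 = 442335.

442335 frames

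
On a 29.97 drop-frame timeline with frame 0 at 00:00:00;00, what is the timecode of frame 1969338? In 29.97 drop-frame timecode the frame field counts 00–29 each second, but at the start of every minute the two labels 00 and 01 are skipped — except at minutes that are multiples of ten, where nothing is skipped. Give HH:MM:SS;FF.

Ten DF minutes hold 17982 frames, so frame 1969338 lies in block 109 (frames 1960038–1978019) with 9300 frames into that block.
The block's first minute is 1800 frames and the rest 1798 each; 9300 frames reaches minute 5, so 109 × 18 + 5 × 2 = 1972 labels have been skipped so far.
Adding those back, label number 1969338 + 1972 = 1971310 at 30 labels/s is 65710 s + 10 f = 18 h 15 min 10 s frame 10, i.e. 18:15:10;10.

18:15:10;10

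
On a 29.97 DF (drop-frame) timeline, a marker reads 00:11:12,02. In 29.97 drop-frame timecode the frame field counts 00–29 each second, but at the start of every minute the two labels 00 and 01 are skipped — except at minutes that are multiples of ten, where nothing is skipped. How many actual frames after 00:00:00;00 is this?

As if non-drop at 30 labels/s: (0 × 3600 + 11 × 60 + 12) × 30 + 2 = 20162.
Minute boundaries passed: 11; those not divisible by 10: 11 − 1 = 10; dropped labels = 2 × 10 = 20.
Actual frame index = 20162 − 20 = 20142.

20142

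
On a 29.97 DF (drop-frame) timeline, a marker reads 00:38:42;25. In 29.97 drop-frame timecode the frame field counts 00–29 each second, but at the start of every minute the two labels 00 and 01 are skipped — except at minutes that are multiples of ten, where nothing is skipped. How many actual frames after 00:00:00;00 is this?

69615

Complete 10-minute blocks: 3, each 17982 frames → 53946.
Remaining 8 whole minutes in the current block: 1800 + 7 × 1798 = 14386 frames.
Within the current minute: 42 × 30 + 25 − 2 = 1283 (labels ;00/;01 skipped at this minute). Total = 53946 + 14386 + 1283 = 69615.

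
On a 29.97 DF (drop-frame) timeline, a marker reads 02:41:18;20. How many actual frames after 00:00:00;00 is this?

290070

As if non-drop at 30 labels/s: (2 × 3600 + 41 × 60 + 18) × 30 + 20 = 290360.
Minute boundaries passed: 161; those not divisible by 10: 161 − 16 = 145; dropped labels = 2 × 145 = 290.
Actual frame index = 290360 − 290 = 290070.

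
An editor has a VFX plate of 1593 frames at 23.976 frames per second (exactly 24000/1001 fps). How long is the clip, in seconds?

Running time = 1593 / (24000/1001) = 66.441375 s.

66.441375 seconds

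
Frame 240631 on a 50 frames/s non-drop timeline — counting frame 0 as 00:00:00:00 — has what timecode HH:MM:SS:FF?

01:20:12:31

240631 ÷ 50 = 4812 full seconds, remainder 31 frames.
4812 s = 1 h 20 min 12 s.
Timecode: 01:20:12:31.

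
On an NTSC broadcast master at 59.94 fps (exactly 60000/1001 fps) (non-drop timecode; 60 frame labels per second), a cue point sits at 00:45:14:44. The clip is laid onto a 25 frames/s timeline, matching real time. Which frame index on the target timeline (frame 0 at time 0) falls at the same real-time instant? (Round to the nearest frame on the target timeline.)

frame 67936

Source frame index: (0×3600 + 45×60 + 14) × 60 + 44 = 162884.
Real time: 162884 / (60000/1001) = 40761721/15000 s.
Target frame: (40761721/15000) × (25) = 40761721/600 ≈ 67936.202 → 67936.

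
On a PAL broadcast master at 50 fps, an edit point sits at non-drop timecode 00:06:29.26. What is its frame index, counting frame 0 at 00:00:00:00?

frame 19476

Total seconds to the label: (0 × 3600 + 6 × 60 + 29) = 389.
Frame index = 389 × 50 + 26 = 19476.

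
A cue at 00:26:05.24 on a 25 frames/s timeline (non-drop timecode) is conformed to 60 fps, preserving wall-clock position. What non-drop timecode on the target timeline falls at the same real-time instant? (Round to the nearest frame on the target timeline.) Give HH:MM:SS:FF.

00:26:05:58

Source frame index: (0×3600 + 26×60 + 5) × 25 + 24 = 39149.
Real time: 39149 / (25) = 39149/25 s.
Target frame: (39149/25) × (60) = 469788/5 ≈ 93957.600 → 93958.
At 60 labels/s: frame 93958 → 00:26:05:58.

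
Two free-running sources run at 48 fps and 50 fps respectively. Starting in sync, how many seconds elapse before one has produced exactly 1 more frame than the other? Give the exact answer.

0.5 seconds

The gap grows by |50 − 48| = 2 frames per second.
Time for a 1-frame gap: 1 ÷ (2) = 0.5 s.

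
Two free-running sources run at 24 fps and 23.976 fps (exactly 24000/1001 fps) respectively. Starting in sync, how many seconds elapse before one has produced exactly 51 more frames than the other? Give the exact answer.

2127.125 seconds

The gap grows by |24000/1001 − 24| = 24/1001 frames per second.
Time for a 51-frame gap: 51 ÷ (24/1001) = 2127.125 s.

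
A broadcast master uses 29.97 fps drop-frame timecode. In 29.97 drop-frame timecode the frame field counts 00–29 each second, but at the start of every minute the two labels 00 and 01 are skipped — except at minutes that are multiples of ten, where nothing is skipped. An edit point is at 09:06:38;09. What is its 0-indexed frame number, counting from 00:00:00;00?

As if non-drop at 30 labels/s: (9 × 3600 + 6 × 60 + 38) × 30 + 9 = 983949.
Minute boundaries passed: 546; those not divisible by 10: 546 − 54 = 492; dropped labels = 2 × 492 = 984.
Actual frame index = 983949 − 984 = 982965.

982965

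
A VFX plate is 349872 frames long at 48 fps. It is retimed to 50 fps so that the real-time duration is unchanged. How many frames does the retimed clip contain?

Target frames = source frames × (target rate / source rate) = 349872 × (50)/(48) = 349872 × 25/24 = 364450.

364450 frames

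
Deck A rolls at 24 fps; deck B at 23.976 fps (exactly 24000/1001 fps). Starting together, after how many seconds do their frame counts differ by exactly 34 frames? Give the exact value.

17017/12 seconds

The gap grows by |24000/1001 − 24| = 24/1001 frames per second.
Time for a 34-frame gap: 34 ÷ (24/1001) = 17017/12 s.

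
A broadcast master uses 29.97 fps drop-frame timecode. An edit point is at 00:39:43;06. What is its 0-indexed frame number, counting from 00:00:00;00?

Complete 10-minute blocks: 3, each 17982 frames → 53946.
Remaining 9 whole minutes in the current block: 1800 + 8 × 1798 = 16184 frames.
Within the current minute: 43 × 30 + 6 − 2 = 1294 (labels ;00/;01 skipped at this minute). Total = 53946 + 16184 + 1294 = 71424.

71424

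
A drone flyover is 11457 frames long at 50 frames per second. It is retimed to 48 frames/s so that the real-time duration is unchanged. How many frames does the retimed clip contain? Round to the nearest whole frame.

Frames at target rate = 11457 × (48) / (50) = 274968/25 ≈ 10998.720.
Nearest whole frame: 10999.

10999 frames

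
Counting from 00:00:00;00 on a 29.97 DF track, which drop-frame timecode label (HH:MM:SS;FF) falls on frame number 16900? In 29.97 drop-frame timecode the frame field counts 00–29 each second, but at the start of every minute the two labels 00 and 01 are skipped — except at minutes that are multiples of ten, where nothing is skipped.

Ten DF minutes hold 17982 frames, so frame 16900 lies in block 0 (frames 0–17981) with 16900 frames into that block.
The block's first minute is 1800 frames and the rest 1798 each; 16900 frames reaches minute 9, so 0 × 18 + 9 × 2 = 18 labels have been skipped so far.
Adding those back, label number 16900 + 18 = 16918 at 30 labels/s is 563 s + 28 f = 0 h 9 min 23 s frame 28, i.e. 00:09:23;28.

00:09:23;28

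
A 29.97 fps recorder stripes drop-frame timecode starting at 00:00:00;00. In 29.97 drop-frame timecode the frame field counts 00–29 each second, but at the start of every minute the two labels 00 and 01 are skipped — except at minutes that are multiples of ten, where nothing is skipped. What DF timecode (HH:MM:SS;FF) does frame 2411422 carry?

22:21:01;06

Each 10-minute DF block holds 10 × 60 × 30 − 9 × 2 = 17982 frames. 2411422 ÷ 17982 → 134 full blocks, remainder 1834.
Within the partial block the first minute is 1800 frames and each further minute 1798, so 1 further minute boundary passed. Total skipped labels = 18 × 134 + 2 × 1 = 2414.
Non-drop label index = 2411422 + 2414 = 2413836; at 30 labels/s that is 22:21:01:06, i.e. DF 22:21:01;06.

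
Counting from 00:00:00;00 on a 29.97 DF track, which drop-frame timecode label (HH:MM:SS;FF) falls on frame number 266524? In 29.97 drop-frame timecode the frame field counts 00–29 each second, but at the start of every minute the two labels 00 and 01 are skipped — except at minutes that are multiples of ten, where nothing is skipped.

Each 10-minute DF block holds 10 × 60 × 30 − 9 × 2 = 17982 frames. 266524 ÷ 17982 → 14 full blocks, remainder 14776.
Within the partial block the first minute is 1800 frames and each further minute 1798, so 8 further minute boundaries passed. Total skipped labels = 18 × 14 + 2 × 8 = 268.
Non-drop label index = 266524 + 268 = 266792; at 30 labels/s that is 02:28:13:02, i.e. DF 02:28:13;02.

02:28:13;02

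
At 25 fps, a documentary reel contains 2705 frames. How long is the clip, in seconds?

Running time = 2705 / (25) = 108.2 s.

108.2 seconds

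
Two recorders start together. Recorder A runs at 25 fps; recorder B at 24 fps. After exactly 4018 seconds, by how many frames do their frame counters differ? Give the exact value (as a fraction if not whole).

A emits 25 × 4018 = 100450 frames; B emits 24 × 4018 = 96432.
Difference = 4018 frames; B is behind A.

4018 frames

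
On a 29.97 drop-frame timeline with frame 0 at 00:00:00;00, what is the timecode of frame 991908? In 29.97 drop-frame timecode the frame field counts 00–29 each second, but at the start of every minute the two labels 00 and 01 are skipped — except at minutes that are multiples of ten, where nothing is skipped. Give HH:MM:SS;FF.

Each 10-minute DF block holds 10 × 60 × 30 − 9 × 2 = 17982 frames. 991908 ÷ 17982 → 55 full blocks, remainder 2898.
Within the partial block the first minute is 1800 frames and each further minute 1798, so 1 further minute boundary passed. Total skipped labels = 18 × 55 + 2 × 1 = 992.
Non-drop label index = 991908 + 992 = 992900; at 30 labels/s that is 09:11:36:20, i.e. DF 09:11:36;20.

09:11:36;20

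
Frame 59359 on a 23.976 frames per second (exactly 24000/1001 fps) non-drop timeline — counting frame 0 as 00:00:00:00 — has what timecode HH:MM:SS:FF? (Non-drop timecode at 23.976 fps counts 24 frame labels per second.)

00:41:13:07

59359 ÷ 24 = 2473 full seconds, remainder 7 frames.
2473 s = 0 h 41 min 13 s.
Timecode: 00:41:13:07.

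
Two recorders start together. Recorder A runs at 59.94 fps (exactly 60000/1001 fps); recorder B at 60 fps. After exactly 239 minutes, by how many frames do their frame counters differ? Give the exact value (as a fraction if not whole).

860400/1001 frames

239 min = 14340 s.
A emits 60000/1001 × 14340 = 860400000/1001 frames; B emits 60 × 14340 = 860400.
Difference = 860400/1001 frames (≈ 859.5405); B is ahead of A.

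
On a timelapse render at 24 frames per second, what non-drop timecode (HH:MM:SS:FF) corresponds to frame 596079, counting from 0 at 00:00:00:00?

06:53:56:15

596079 ÷ 24 = 24836 full seconds, remainder 15 frames.
24836 s = 6 h 53 min 56 s.
Timecode: 06:53:56:15.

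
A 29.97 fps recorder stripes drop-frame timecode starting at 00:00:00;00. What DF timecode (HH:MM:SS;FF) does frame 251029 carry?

02:19:36;01

Ten DF minutes hold 17982 frames, so frame 251029 lies in block 13 (frames 233766–251747) with 17263 frames into that block.
The block's first minute is 1800 frames and the rest 1798 each; 17263 frames reaches minute 9, so 13 × 18 + 9 × 2 = 252 labels have been skipped so far.
Adding those back, label number 251029 + 252 = 251281 at 30 labels/s is 8376 s + 1 f = 2 h 19 min 36 s frame 1, i.e. 02:19:36;01.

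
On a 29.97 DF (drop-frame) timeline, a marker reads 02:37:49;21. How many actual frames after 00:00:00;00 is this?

As if non-drop at 30 labels/s: (2 × 3600 + 37 × 60 + 49) × 30 + 21 = 284091.
Minute boundaries passed: 157; those not divisible by 10: 157 − 15 = 142; dropped labels = 2 × 142 = 284.
Actual frame index = 284091 − 284 = 283807.

283807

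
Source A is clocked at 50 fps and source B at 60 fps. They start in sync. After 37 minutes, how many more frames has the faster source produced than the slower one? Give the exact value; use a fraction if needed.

37 min = 2220 s.
A emits 50 × 2220 = 111000 frames; B emits 60 × 2220 = 133200.
Difference = 22200 frames; B is ahead of A.

22200 frames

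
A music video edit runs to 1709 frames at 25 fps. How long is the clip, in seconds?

Running time = 1709 / (25) = 68.36 s.

68.36 seconds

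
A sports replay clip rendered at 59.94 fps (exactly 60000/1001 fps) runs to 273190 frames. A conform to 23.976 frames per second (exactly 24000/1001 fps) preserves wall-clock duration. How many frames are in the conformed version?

109276 frames

Target frames = source frames × (target rate / source rate) = 273190 × (24000/1001)/(60000/1001) = 273190 × 2/5 = 109276.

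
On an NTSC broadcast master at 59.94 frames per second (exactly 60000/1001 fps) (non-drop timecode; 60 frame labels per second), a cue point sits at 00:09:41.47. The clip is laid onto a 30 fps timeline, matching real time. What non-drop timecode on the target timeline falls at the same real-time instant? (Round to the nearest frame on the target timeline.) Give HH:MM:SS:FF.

Source frame index: (0×3600 + 9×60 + 41) × 60 + 47 = 34907.
Real time: 34907 / (60000/1001) = 34941907/60000 s.
Target frame: (34941907/60000) × (30) = 34941907/2000 ≈ 17470.953 → 17471.
At 30 labels/s: frame 17471 → 00:09:42:11.

00:09:42:11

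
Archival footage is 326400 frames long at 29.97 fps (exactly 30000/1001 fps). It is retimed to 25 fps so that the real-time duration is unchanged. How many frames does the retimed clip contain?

Target frames = source frames × (target rate / source rate) = 326400 × (25)/(30000/1001) = 326400 × 1001/1200 = 272272.

272272 frames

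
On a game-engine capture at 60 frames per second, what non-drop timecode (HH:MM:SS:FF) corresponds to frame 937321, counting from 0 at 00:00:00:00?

937321 ÷ 60 = 15622 full seconds, remainder 1 frame.
15622 s = 4 h 20 min 22 s.
Timecode: 04:20:22:01.

04:20:22:01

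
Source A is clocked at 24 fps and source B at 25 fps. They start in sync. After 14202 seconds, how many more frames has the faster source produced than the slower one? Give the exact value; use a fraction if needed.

14202 frames

A emits 24 × 14202 = 340848 frames; B emits 25 × 14202 = 355050.
Difference = 14202 frames; B is ahead of A.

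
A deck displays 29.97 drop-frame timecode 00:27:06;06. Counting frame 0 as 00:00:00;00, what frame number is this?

48736

As if non-drop at 30 labels/s: (0 × 3600 + 27 × 60 + 6) × 30 + 6 = 48786.
Minute boundaries passed: 27; those not divisible by 10: 27 − 2 = 25; dropped labels = 2 × 25 = 50.
Actual frame index = 48786 − 50 = 48736.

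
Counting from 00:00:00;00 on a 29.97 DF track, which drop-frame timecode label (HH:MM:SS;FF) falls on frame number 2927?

Ten DF minutes hold 17982 frames, so frame 2927 lies in block 0 (frames 0–17981) with 2927 frames into that block.
The block's first minute is 1800 frames and the rest 1798 each; 2927 frames reaches minute 1, so 0 × 18 + 1 × 2 = 2 labels have been skipped so far.
Adding those back, label number 2927 + 2 = 2929 at 30 labels/s is 97 s + 19 f = 0 h 1 min 37 s frame 19, i.e. 00:01:37;19.

00:01:37;19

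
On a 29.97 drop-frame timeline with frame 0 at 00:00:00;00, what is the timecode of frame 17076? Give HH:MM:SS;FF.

00:09:29;24

Ten DF minutes hold 17982 frames, so frame 17076 lies in block 0 (frames 0–17981) with 17076 frames into that block.
The block's first minute is 1800 frames and the rest 1798 each; 17076 frames reaches minute 9, so 0 × 18 + 9 × 2 = 18 labels have been skipped so far.
Adding those back, label number 17076 + 18 = 17094 at 30 labels/s is 569 s + 24 f = 0 h 9 min 29 s frame 24, i.e. 00:09:29;24.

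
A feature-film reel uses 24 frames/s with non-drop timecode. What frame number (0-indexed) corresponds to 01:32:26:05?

Total seconds to the label: (1 × 3600 + 32 × 60 + 26) = 5546.
Frame index = 5546 × 24 + 5 = 133109.

frame 133109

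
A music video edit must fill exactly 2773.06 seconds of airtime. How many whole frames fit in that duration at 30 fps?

Frames = 2773.06 × 30 = 415959/5 ≈ 83191.8000.
Complete frames: 83191.

83191 frames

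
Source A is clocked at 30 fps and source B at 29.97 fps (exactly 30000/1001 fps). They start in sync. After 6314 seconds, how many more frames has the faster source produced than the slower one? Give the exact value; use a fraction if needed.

A emits 30 × 6314 = 189420 frames; B emits 30000/1001 × 6314 = 2460000/13.
Difference = 2460/13 frames (≈ 189.2308); B is behind A.

2460/13 frames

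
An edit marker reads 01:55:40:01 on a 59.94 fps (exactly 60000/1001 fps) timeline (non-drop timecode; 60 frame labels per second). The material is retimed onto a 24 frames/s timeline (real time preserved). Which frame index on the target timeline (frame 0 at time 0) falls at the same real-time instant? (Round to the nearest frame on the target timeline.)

frame 166727

Source frame index: (1×3600 + 55×60 + 40) × 60 + 1 = 416401.
Real time: 416401 / (60000/1001) = 416817401/60000 s.
Target frame: (416817401/60000) × (24) = 416817401/2500 ≈ 166726.960 → 166727.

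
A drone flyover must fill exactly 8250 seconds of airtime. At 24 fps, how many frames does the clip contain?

198000 frames

Frames = 8250 × 24 = 198000.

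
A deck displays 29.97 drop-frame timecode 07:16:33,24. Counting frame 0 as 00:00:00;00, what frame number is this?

As if non-drop at 30 labels/s: (7 × 3600 + 16 × 60 + 33) × 30 + 24 = 785814.
Minute boundaries passed: 436; those not divisible by 10: 436 − 43 = 393; dropped labels = 2 × 393 = 786.
Actual frame index = 785814 − 786 = 785028.

785028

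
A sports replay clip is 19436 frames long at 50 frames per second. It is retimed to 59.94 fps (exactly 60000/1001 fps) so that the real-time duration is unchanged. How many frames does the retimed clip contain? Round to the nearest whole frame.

Frames at target rate = 19436 × (60000/1001) / (50) = 23323200/1001 ≈ 23299.900.
Nearest whole frame: 23300.

23300 frames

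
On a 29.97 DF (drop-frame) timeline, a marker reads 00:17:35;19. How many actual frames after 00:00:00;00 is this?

Complete 10-minute blocks: 1, each 17982 frames → 17982.
Remaining 7 whole minutes in the current block: 1800 + 6 × 1798 = 12588 frames.
Within the current minute: 35 × 30 + 19 − 2 = 1067 (labels ;00/;01 skipped at this minute). Total = 17982 + 12588 + 1067 = 31637.

31637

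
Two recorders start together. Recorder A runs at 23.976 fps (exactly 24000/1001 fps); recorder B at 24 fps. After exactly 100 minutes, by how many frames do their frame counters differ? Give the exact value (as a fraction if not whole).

144000/1001 frames

100 min = 6000 s.
A emits 24000/1001 × 6000 = 144000000/1001 frames; B emits 24 × 6000 = 144000.
Difference = 144000/1001 frames (≈ 143.8561); B is ahead of A.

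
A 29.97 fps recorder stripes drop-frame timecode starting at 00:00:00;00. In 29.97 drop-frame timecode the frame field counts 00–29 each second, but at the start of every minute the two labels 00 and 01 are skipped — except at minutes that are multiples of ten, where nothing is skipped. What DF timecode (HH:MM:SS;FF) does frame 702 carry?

Ten DF minutes hold 17982 frames, so frame 702 lies in block 0 (frames 0–17981) with 702 frames into that block.
The block's first minute is 1800 frames and the rest 1798 each; 702 frames reaches minute 0, so 0 × 18 + 0 × 2 = 0 labels have been skipped so far.
Adding those back, label number 702 + 0 = 702 at 30 labels/s is 23 s + 12 f = 0 h 0 min 23 s frame 12, i.e. 00:00:23;12.

00:00:23;12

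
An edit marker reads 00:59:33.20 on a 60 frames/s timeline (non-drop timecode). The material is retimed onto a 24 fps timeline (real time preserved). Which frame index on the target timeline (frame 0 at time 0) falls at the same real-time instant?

Source frame index: (0×3600 + 59×60 + 33) × 60 + 20 = 214400.
Real time: 214400 / (60) = 10720/3 s.
Target frame: (10720/3) × (24) = 85760.

frame 85760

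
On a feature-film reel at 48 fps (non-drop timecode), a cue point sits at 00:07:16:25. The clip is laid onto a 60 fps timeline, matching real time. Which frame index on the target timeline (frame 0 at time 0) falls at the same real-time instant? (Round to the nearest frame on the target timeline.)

frame 26191

Source frame index: (0×3600 + 7×60 + 16) × 48 + 25 = 20953.
Real time: 20953 / (48) = 20953/48 s.
Target frame: (20953/48) × (60) = 104765/4 ≈ 26191.250 → 26191.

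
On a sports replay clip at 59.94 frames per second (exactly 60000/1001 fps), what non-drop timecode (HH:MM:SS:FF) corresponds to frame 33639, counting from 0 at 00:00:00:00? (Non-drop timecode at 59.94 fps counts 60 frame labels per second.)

00:09:20:39

33639 ÷ 60 = 560 full seconds, remainder 39 frames.
560 s = 0 h 9 min 20 s.
Timecode: 00:09:20:39.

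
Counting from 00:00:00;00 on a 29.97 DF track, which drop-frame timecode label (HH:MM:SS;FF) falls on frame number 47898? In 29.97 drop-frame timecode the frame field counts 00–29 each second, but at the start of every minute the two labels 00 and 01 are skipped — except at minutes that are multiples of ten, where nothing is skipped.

00:26:38;06

Ten DF minutes hold 17982 frames, so frame 47898 lies in block 2 (frames 35964–53945) with 11934 frames into that block.
The block's first minute is 1800 frames and the rest 1798 each; 11934 frames reaches minute 6, so 2 × 18 + 6 × 2 = 48 labels have been skipped so far.
Adding those back, label number 47898 + 48 = 47946 at 30 labels/s is 1598 s + 6 f = 0 h 26 min 38 s frame 6, i.e. 00:26:38;06.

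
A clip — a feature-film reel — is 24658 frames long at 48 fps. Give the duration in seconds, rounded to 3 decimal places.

513.708 seconds

Running time = 24658 × 1/48 = 12329/24 s ≈ 513.708 s.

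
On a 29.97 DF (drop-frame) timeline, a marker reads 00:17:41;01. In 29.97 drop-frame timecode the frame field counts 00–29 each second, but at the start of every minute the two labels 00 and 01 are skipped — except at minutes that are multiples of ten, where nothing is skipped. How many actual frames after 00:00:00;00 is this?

As if non-drop at 30 labels/s: (0 × 3600 + 17 × 60 + 41) × 30 + 1 = 31831.
Minute boundaries passed: 17; those not divisible by 10: 17 − 1 = 16; dropped labels = 2 × 16 = 32.
Actual frame index = 31831 − 32 = 31799.

31799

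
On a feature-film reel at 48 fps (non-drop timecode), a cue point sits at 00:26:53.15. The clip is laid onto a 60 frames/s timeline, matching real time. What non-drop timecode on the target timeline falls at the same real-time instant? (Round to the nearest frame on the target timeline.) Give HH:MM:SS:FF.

Source frame index: (0×3600 + 26×60 + 53) × 48 + 15 = 77439.
Real time: 77439 / (48) = 25813/16 s.
Target frame: (25813/16) × (60) = 387195/4 ≈ 96798.750 → 96799.
At 60 labels/s: frame 96799 → 00:26:53:19.

00:26:53:19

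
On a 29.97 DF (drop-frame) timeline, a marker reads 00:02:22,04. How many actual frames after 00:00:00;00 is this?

4260

As if non-drop at 30 labels/s: (0 × 3600 + 2 × 60 + 22) × 30 + 4 = 4264.
Minute boundaries passed: 2; those not divisible by 10: 2 − 0 = 2; dropped labels = 2 × 2 = 4.
Actual frame index = 4264 − 4 = 4260.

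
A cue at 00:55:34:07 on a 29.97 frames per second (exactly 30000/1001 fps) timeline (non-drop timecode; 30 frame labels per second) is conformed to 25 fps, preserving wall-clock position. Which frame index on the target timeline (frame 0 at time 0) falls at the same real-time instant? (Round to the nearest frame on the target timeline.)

Source frame index: (0×3600 + 55×60 + 34) × 30 + 7 = 100027.
Real time: 100027 / (30000/1001) = 100127027/30000 s.
Target frame: (100127027/30000) × (25) = 100127027/1200 ≈ 83439.189 → 83439.

frame 83439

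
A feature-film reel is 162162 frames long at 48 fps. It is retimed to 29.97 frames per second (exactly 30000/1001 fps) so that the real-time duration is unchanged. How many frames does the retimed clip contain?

101250 frames

Target frames = source frames × (target rate / source rate) = 162162 × (30000/1001)/(48) = 162162 × 625/1001 = 101250.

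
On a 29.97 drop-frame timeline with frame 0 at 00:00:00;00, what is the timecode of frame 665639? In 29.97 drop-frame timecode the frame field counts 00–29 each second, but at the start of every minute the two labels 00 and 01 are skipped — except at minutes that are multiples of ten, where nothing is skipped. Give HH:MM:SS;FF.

Each 10-minute DF block holds 10 × 60 × 30 − 9 × 2 = 17982 frames. 665639 ÷ 17982 → 37 full blocks, remainder 305.
Within the partial block the first minute is 1800 frames and each further minute 1798, so 0 further minute boundaries passed. Total skipped labels = 18 × 37 + 2 × 0 = 666.
Non-drop label index = 665639 + 666 = 666305; at 30 labels/s that is 06:10:10:05, i.e. DF 06:10:10;05.

06:10:10;05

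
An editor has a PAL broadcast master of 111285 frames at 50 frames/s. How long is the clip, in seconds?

2225.7 seconds

Running time = 111285 / (50) = 2225.7 s.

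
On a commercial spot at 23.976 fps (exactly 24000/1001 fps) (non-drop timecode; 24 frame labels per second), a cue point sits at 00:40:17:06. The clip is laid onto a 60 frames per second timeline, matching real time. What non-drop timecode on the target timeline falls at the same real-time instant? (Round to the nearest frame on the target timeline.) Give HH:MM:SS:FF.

Source frame index: (0×3600 + 40×60 + 17) × 24 + 6 = 58014.
Real time: 58014 / (24000/1001) = 9678669/4000 s.
Target frame: (9678669/4000) × (60) = 29036007/200 ≈ 145180.035 → 145180.
At 60 labels/s: frame 145180 → 00:40:19:40.

00:40:19:40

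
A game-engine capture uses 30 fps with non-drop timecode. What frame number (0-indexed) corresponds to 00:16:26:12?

Total seconds to the label: (0 × 3600 + 16 × 60 + 26) = 986.
Frame index = 986 × 30 + 12 = 29592.

29592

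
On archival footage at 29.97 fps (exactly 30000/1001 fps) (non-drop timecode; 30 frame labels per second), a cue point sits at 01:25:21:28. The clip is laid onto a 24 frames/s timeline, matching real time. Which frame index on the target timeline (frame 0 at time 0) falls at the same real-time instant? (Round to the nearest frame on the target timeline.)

frame 123049

Source frame index: (1×3600 + 25×60 + 21) × 30 + 28 = 153658.
Real time: 153658 / (30000/1001) = 76905829/15000 s.
Target frame: (76905829/15000) × (24) = 76905829/625 ≈ 123049.326 → 123049.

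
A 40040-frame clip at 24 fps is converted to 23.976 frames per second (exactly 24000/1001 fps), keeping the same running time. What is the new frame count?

Target frames = source frames × (target rate / source rate) = 40040 × (24000/1001)/(24) = 40040 × 1000/1001 = 40000.

40000 frames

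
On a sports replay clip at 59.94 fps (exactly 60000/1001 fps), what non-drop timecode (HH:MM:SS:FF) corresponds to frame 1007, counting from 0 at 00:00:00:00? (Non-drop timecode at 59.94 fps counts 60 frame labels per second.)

00:00:16:47

1007 ÷ 60 = 16 full seconds, remainder 47 frames.
16 s = 0 h 0 min 16 s.
Timecode: 00:00:16:47.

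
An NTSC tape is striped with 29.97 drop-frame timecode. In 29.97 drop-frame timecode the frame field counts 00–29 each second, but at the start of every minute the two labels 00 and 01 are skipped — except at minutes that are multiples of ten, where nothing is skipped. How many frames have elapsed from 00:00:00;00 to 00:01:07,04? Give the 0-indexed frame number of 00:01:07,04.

2012

Complete 10-minute blocks: 0, each 17982 frames → 0.
Remaining 1 whole minute in the current block: 1800 + 0 × 1798 = 1800 frames.
Within the current minute: 7 × 30 + 4 − 2 = 212 (labels ;00/;01 skipped at this minute). Total = 0 + 1800 + 212 = 2012.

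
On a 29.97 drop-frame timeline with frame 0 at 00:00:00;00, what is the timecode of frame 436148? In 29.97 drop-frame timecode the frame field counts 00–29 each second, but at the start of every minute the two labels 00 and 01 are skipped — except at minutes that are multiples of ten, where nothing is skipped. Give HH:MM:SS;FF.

04:02:32;24

Ten DF minutes hold 17982 frames, so frame 436148 lies in block 24 (frames 431568–449549) with 4580 frames into that block.
The block's first minute is 1800 frames and the rest 1798 each; 4580 frames reaches minute 2, so 24 × 18 + 2 × 2 = 436 labels have been skipped so far.
Adding those back, label number 436148 + 436 = 436584 at 30 labels/s is 14552 s + 24 f = 4 h 2 min 32 s frame 24, i.e. 04:02:32;24.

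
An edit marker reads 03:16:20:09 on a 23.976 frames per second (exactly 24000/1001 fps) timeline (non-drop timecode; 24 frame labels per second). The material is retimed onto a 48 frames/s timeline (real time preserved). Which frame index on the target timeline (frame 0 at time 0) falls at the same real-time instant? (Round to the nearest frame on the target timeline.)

frame 566023

Source frame index: (3×3600 + 16×60 + 20) × 24 + 9 = 282729.
Real time: 282729 / (24000/1001) = 94337243/8000 s.
Target frame: (94337243/8000) × (48) = 283011729/500 ≈ 566023.458 → 566023.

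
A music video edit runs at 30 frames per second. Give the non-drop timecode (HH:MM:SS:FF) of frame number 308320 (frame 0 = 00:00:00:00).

308320 ÷ 30 = 10277 full seconds, remainder 10 frames.
10277 s = 2 h 51 min 17 s.
Timecode: 02:51:17:10.

02:51:17:10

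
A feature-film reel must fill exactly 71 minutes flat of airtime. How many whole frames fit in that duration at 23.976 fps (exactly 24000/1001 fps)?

71 min = 4260 s.
Frames = 4260 × 24000/1001 = 102240000/1001 ≈ 102137.8621.
Complete frames: 102137.

102137 frames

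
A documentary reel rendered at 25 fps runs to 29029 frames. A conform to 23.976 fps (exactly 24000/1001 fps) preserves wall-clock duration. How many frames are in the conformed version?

Target frames = source frames × (target rate / source rate) = 29029 × (24000/1001)/(25) = 29029 × 960/1001 = 27840.

27840 frames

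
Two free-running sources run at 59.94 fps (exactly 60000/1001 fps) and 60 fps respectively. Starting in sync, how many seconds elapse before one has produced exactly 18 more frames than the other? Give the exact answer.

300.3 seconds

The gap grows by |60 − 60000/1001| = 60/1001 frames per second.
Time for a 18-frame gap: 18 ÷ (60/1001) = 300.3 s.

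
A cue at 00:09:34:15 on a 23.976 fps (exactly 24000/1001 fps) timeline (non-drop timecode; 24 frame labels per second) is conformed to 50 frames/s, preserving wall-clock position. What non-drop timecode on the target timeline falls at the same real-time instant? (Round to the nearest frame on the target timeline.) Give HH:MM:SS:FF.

00:09:35:10

Source frame index: (0×3600 + 9×60 + 34) × 24 + 15 = 13791.
Real time: 13791 / (24000/1001) = 4601597/8000 s.
Target frame: (4601597/8000) × (50) = 4601597/160 ≈ 28759.981 → 28760.
At 50 labels/s: frame 28760 → 00:09:35:10.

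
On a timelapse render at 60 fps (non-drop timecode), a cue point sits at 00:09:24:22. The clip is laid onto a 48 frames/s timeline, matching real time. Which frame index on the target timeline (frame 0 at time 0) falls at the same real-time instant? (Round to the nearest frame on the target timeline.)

frame 27090

Source frame index: (0×3600 + 9×60 + 24) × 60 + 22 = 33862.
Real time: 33862 / (60) = 16931/30 s.
Target frame: (16931/30) × (48) = 135448/5 ≈ 27089.600 → 27090.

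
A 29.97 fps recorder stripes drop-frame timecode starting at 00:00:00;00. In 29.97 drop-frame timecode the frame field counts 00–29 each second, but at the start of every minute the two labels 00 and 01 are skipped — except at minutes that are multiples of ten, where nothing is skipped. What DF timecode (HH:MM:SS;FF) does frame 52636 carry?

00:29:16;10

Each 10-minute DF block holds 10 × 60 × 30 − 9 × 2 = 17982 frames. 52636 ÷ 17982 → 2 full blocks, remainder 16672.
Within the partial block the first minute is 1800 frames and each further minute 1798, so 9 further minute boundaries passed. Total skipped labels = 18 × 2 + 2 × 9 = 54.
Non-drop label index = 52636 + 54 = 52690; at 30 labels/s that is 00:29:16:10, i.e. DF 00:29:16;10.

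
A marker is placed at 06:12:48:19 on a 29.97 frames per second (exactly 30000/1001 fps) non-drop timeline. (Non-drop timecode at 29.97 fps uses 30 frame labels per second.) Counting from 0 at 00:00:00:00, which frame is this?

Total seconds to the label: (6 × 3600 + 12 × 60 + 48) = 22368.
Frame index = 22368 × 30 + 19 = 671059.

frame 671059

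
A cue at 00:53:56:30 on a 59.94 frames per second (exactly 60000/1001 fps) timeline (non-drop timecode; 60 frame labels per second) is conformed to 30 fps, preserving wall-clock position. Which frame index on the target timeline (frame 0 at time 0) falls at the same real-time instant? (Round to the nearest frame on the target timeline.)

frame 97192

Source frame index: (0×3600 + 53×60 + 56) × 60 + 30 = 194190.
Real time: 194190 / (60000/1001) = 6479473/2000 s.
Target frame: (6479473/2000) × (30) = 19438419/200 ≈ 97192.095 → 97192.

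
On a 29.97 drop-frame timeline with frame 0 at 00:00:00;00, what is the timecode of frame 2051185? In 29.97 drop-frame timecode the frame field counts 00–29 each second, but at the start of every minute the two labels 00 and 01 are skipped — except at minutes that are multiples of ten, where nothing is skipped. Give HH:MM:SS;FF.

Each 10-minute DF block holds 10 × 60 × 30 − 9 × 2 = 17982 frames. 2051185 ÷ 17982 → 114 full blocks, remainder 1237.
Within the partial block the first minute is 1800 frames and each further minute 1798, so 0 further minute boundaries passed. Total skipped labels = 18 × 114 + 2 × 0 = 2052.
Non-drop label index = 2051185 + 2052 = 2053237; at 30 labels/s that is 19:00:41:07, i.e. DF 19:00:41;07.

19:00:41;07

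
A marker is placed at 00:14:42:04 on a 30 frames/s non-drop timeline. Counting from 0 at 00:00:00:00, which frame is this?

Total seconds to the label: (0 × 3600 + 14 × 60 + 42) = 882.
Frame index = 882 × 30 + 4 = 26464.

frame 26464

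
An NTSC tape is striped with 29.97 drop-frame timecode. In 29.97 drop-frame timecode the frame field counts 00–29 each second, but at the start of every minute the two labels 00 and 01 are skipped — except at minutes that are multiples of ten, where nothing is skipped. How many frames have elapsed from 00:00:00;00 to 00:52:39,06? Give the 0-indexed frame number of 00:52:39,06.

94682

As if non-drop at 30 labels/s: (0 × 3600 + 52 × 60 + 39) × 30 + 6 = 94776.
Minute boundaries passed: 52; those not divisible by 10: 52 − 5 = 47; dropped labels = 2 × 47 = 94.
Actual frame index = 94776 − 94 = 94682.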